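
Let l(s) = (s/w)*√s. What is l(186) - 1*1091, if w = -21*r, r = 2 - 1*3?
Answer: -1091 + 62*√186/7 ≈ -970.21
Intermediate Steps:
r = -1 (r = 2 - 3 = -1)
w = 21 (w = -21*(-1) = 21)
l(s) = s^(3/2)/21 (l(s) = (s/21)*√s = s^(3/2)/21)
l(186) - 1*1091 = 186^(3/2)/21 - 1*1091 = (186*√186)/21 - 1091 = 62*√186/7 - 1091 = -1091 + 62*√186/7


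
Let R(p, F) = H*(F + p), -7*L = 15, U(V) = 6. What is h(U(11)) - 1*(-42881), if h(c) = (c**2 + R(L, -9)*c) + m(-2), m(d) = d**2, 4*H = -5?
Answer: 301032/7 ≈ 43005.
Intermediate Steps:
H = -5/4 (H = (1/4)*(-5) = -5/4 ≈ -1.2500)
L = -15/7 (L = -1/7*15 = -15/7 ≈ -2.1429)
R(p, F) = -5*F/4 - 5*p/4 (R(p, F) = -5*(F + p)/4 = -5*F/4 - 5*p/4)
h(c) = 4 + c**2 + 195*c/14 (h(c) = (c**2 + (-5/4*(-9) - 5/4*(-15/7))*c) + (-2)**2 = (c**2 + (45/4 + 75/28)*c) + 4 = (c**2 + 195*c/14) + 4 = 4 + c**2 + 195*c/14)
h(U(11)) - 1*(-42881) = (4 + 6**2 + (195/14)*6) - 1*(-42881) = (4 + 36 + 585/7) + 42881 = 865/7 + 42881 = 301032/7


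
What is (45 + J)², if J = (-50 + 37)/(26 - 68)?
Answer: 3621409/1764 ≈ 2053.0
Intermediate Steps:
J = 13/42 (J = -13/(-42) = -13*(-1/42) = 13/42 ≈ 0.30952)
(45 + J)² = (45 + 13/42)² = (1903/42)² = 3621409/1764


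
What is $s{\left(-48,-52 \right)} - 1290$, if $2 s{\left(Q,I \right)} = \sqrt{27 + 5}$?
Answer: $-1290 + 2 \sqrt{2} \approx -1287.2$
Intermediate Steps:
$s{\left(Q,I \right)} = 2 \sqrt{2}$ ($s{\left(Q,I \right)} = \frac{\sqrt{27 + 5}}{2} = \frac{\sqrt{32}}{2} = \frac{4 \sqrt{2}}{2} = 2 \sqrt{2}$)
$s{\left(-48,-52 \right)} - 1290 = 2 \sqrt{2} - 1290 = -1290 + 2 \sqrt{2}$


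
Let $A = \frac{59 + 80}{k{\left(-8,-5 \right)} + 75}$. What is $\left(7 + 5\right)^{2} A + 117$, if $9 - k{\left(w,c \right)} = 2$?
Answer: $\frac{14805}{41} \approx 361.1$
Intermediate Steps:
$k{\left(w,c \right)} = 7$ ($k{\left(w,c \right)} = 9 - 2 = 7$)
$A = \frac{139}{82}$ ($A = \frac{59 + 80}{7 + 75} = \frac{139}{82} \approx 1.6951$)
$\left(7 + 5\right)^{2} A + 117 = \left(7 + 5\right)^{2} \cdot \frac{139}{82} + 117 = 12^{2} \cdot \frac{139}{82} + 117 = 144 \cdot \frac{139}{82} + 117 = \frac{10008}{41} + 117 = \frac{14805}{41}$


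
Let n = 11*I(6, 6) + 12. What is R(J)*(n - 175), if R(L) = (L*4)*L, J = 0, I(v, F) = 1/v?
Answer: 0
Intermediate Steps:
n = 83/6 (n = 11/6 + 12 = 83/6 ≈ 13.833)
R(L) = 4*L² (R(L) = (4*L)*L = 4*L²)
R(J)*(n - 175) = (4*0²)*(83/6 - 175) = (4*0)*(-967/6) = 0*(-967/6) = 0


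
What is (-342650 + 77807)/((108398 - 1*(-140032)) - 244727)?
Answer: -264843/3703 ≈ -71.521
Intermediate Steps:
(-342650 + 77807)/((108398 - 1*(-140032)) - 244727) = -264843/((108398 + 140032) - 244727) = -264843/(248430 - 244727) = -264843/3703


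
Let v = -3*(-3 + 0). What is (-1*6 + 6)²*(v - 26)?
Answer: 0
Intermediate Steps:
v = 9 (v = -3*(-3) = 9)
(-1*6 + 6)²*(v - 26) = (-1*6 + 6)²*(9 - 26) = (-6 + 6)²*(-17) = 0²*(-17) = 0*(-17) = 0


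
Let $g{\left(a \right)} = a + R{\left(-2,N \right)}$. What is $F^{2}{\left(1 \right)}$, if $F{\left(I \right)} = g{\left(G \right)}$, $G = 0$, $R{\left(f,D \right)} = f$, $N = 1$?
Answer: $4$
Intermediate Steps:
$g{\left(a \right)} = -2 + a$ ($g{\left(a \right)} = a - 2 = -2 + a$)
$F{\left(I \right)} = -2$ ($F{\left(I \right)} = -2 + 0 = -2$)
$F^{2}{\left(1 \right)} = \left(-2\right)^{2} = 4$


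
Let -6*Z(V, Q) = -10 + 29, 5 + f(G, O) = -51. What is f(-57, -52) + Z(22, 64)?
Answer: -355/6 ≈ -59.167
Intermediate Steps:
f(G, O) = -56 (f(G, O) = -5 - 51 = -56)
Z(V, Q) = -19/6 (Z(V, Q) = -(-10 + 29)/6 = -⅙*19 = -19/6)
f(-57, -52) + Z(22, 64) = -56 - 19/6 = -355/6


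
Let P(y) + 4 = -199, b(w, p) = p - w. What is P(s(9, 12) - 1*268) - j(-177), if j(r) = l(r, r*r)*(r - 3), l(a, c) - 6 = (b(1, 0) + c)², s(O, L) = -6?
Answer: 176659845997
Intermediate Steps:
l(a, c) = 6 + (-1 + c)² (l(a, c) = 6 + ((0 - 1*1) + c)² = 6 + ((0 - 1) + c)² = 6 + (-1 + c)²)
P(y) = -203 (P(y) = -4 - 199 = -203)
j(r) = (-3 + r)*(6 + (-1 + r²)²) (j(r) = (6 + (-1 + r*r)²)*(r - 3) = (6 + (-1 + r²)²)*(-3 + r) = (-3 + r)*(6 + (-1 + r²)²))
P(s(9, 12) - 1*268) - j(-177) = -203 - (-3 - 177)*(6 + (-1 + (-177)²)²) = -203 - (-180)*(6 + (-1 + 31329)²) = -203 - (-180)*(6 + 31328²) = -203 - (-180)*(6 + 981443584) = -203 - (-180)*981443590 = -203 - 1*(-176659846200) = -203 + 176659846200 = 176659845997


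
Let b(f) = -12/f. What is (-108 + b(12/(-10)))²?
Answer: 9604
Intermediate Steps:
(-108 + b(12/(-10)))² = (-108 - 12/(12/(-10)))² = (-108 - 12/(12*(-⅒)))² = (-108 - 12/(-6/5))² = (-108 - 12*(-⅚))² = (-108 + 10)² = (-98)² = 9604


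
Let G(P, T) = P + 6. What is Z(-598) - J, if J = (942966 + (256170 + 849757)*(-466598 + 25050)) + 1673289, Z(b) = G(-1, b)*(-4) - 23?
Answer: 488317238698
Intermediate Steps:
G(P, T) = 6 + P
Z(b) = -43 (Z(b) = (6 - 1)*(-4) - 23 = 5*(-4) - 23 = -20 - 23 = -43)
J = -488317238741 (J = (942966 + 1105927*(-441548)) + 1673289 = (942966 - 488319854996) + 1673289 = -488318912030 + 1673289 = -488317238741)
Z(-598) - J = -43 - 1*(-488317238741) = -43 + 488317238741 = 488317238698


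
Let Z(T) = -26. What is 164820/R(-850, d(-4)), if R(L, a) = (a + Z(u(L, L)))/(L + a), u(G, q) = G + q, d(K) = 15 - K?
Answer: 136965420/7 ≈ 1.9566e+7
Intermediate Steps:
R(L, a) = (-26 + a)/(L + a) (R(L, a) = (a - 26)/(L + a) = (-26 + a)/(L + a))
164820/R(-850, d(-4)) = 164820/(((-26 + (15 - 1*(-4)))/(-850 + (15 - 1*(-4))))) = 164820/(((-26 + (15 + 4))/(-850 + (15 + 4)))) = 164820/(((-26 + 19)/(-850 + 19))) = 164820/((-7/(-831))) = 164820/((-1/831*(-7))) = 164820/(7/831) = 164820*(831/7) = 136965420/7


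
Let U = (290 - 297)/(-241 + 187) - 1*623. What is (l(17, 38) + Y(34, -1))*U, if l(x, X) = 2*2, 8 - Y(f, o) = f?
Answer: 369985/27 ≈ 13703.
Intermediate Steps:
Y(f, o) = 8 - f
l(x, X) = 4
U = -33635/54 (U = -7/(-54) - 623 = -7*(-1/54) - 623 = 7/54 - 623 = -33635/54 ≈ -622.87)
(l(17, 38) + Y(34, -1))*U = (4 + (8 - 1*34))*(-33635/54) = (4 + (8 - 34))*(-33635/54) = (4 - 26)*(-33635/54) = -22*(-33635/54) = 369985/27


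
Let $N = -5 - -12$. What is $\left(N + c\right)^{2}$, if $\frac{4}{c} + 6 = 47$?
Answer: $\frac{84681}{1681} \approx 50.375$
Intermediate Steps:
$c = \frac{4}{41}$ ($c = \frac{4}{-6 + 47} = \frac{4}{41} \approx 0.097561$)
$N = 7$ ($N = -5 + 12 = 7$)
$\left(N + c\right)^{2} = \left(7 + \frac{4}{41}\right)^{2} = \left(\frac{291}{41}\right)^{2} = \frac{84681}{1681}$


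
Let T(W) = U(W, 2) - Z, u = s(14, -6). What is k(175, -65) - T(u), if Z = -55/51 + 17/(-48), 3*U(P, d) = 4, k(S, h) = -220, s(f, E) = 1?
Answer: -181777/816 ≈ -222.77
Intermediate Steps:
U(P, d) = 4/3 (U(P, d) = (⅓)*4 = 4/3)
u = 1
Z = -1169/816 (Z = -55*1/51 + 17*(-1/48) = -55/51 - 17/48 = -1169/816 ≈ -1.4326)
T(W) = 2257/816 (T(W) = 4/3 - 1*(-1169/816) = 4/3 + 1169/816 = 2257/816)
k(175, -65) - T(u) = -220 - 1*2257/816 = -220 - 2257/816 = -181777/816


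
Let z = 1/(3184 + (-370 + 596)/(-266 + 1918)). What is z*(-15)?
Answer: -4130/876699 ≈ -0.0047109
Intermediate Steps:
z = 826/2630097 (z = 1/(3184 + 226/1652) = 1/(3184 + 226*(1/1652)) = 1/(3184 + 113/826) = 1/(2630097/826) = 826/2630097 ≈ 0.00031406)
z*(-15) = (826/2630097)*(-15) = -4130/876699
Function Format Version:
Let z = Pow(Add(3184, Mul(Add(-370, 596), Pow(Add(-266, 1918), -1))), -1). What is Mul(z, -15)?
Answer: Rational(-4130, 876699) ≈ -0.0047109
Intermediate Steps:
z = Rational(826, 2630097) (z = Pow(Add(3184, Mul(226, Pow(1652, -1))), -1) = Pow(Add(3184, Mul(226, Rational(1, 1652))), -1) = Pow(Add(3184, Rational(113, 826)), -1) = Pow(Rational(2630097, 826), -1) = Rational(826, 2630097) ≈ 0.00031406)
Mul(z, -15) = Mul(Rational(826, 2630097), -15) = Rational(-4130, 876699)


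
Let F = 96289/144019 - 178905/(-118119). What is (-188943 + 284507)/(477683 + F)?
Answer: 541891847754068/2708694765498283 ≈ 0.20006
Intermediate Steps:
F = 12379759862/5670460087 (F = 96289*(1/144019) - 178905*(-1/118119) = 96289/144019 + 59635/39373 = 12379759862/5670460087 ≈ 2.1832)
(-188943 + 284507)/(477683 + F) = (-188943 + 284507)/(477683 + 12379759862/5670460087) = 95564/(2708694765498283/5670460087) = 95564*(5670460087/2708694765498283) = 541891847754068/2708694765498283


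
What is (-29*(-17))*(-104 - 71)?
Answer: -86275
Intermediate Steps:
(-29*(-17))*(-104 - 71) = 493*(-175) = -86275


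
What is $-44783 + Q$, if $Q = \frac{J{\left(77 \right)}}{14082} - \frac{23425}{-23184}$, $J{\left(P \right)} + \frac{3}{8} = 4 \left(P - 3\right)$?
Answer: $- \frac{1218357225607}{27206424} \approx -44782.0$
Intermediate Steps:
$J{\left(P \right)} = - \frac{99}{8} + 4 P$ ($J{\left(P \right)} = - \frac{3}{8} + 4 \left(P - 3\right) = - \frac{3}{8} + 4 \left(-3 + P\right) = - \frac{3}{8} + \left(-12 + 4 P\right) = - \frac{99}{8} + 4 P$)
$Q = \frac{28060385}{27206424}$ ($Q = \frac{- \frac{99}{8} + 4 \cdot 77}{14082} - \frac{23425}{-23184} = \left(- \frac{99}{8} + 308\right) \frac{1}{14082} - - \frac{23425}{23184} = \frac{2365}{8} \cdot \frac{1}{14082} + \frac{23425}{23184} = \frac{2365}{112656} + \frac{23425}{23184} = \frac{28060385}{27206424} \approx 1.0314$)
$-44783 + Q = -44783 + \frac{28060385}{27206424} = - \frac{1218357225607}{27206424}$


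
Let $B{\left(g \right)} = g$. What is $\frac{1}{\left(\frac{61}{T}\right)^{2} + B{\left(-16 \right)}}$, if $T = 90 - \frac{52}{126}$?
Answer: $- \frac{31854736}{494907127} \approx -0.064365$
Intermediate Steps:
$T = \frac{5644}{63}$ ($T = 90 - 52 \cdot \frac{1}{126} = 90 - \frac{26}{63} = \frac{5644}{63} \approx 89.587$)
$\frac{1}{\left(\frac{61}{T}\right)^{2} + B{\left(-16 \right)}} = \frac{1}{\left(\frac{61}{\frac{5644}{63}}\right)^{2} - 16} = \frac{1}{\left(61 \cdot \frac{63}{5644}\right)^{2} - 16} = \frac{1}{\left(\frac{3843}{5644}\right)^{2} - 16} = \frac{1}{\frac{14768649}{31854736} - 16} = \frac{1}{- \frac{494907127}{31854736}} = - \frac{31854736}{494907127}$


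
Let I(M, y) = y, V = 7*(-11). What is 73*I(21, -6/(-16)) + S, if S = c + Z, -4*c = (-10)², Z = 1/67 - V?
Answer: 42553/536 ≈ 79.390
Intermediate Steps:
V = -77
Z = 5160/67 (Z = 1/67 - 1*(-77) = 1/67 + 77 = 5160/67 ≈ 77.015)
c = -25 (c = -¼*(-10)² = -¼*100 = -25)
S = 3485/67 (S = -25 + 5160/67 = 3485/67 ≈ 52.015)
73*I(21, -6/(-16)) + S = 73*(-6/(-16)) + 3485/67 = 73*(-6*(-1/16)) + 3485/67 = 73*(3/8) + 3485/67 = 219/8 + 3485/67 = 42553/536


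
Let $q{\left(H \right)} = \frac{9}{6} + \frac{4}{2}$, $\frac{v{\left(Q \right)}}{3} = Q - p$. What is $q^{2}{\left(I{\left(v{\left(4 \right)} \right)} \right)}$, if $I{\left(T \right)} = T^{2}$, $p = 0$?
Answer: $\frac{49}{4} \approx 12.25$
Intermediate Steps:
$v{\left(Q \right)} = 3 Q$ ($v{\left(Q \right)} = 3 \left(Q - 0\right) = 3 \left(Q + 0\right) = 3 Q$)
$q{\left(H \right)} = \frac{7}{2}$ ($q{\left(H \right)} = 9 \cdot \frac{1}{6} + 4 \cdot \frac{1}{2} = \frac{3}{2} + 2 = \frac{7}{2}$)
$q^{2}{\left(I{\left(v{\left(4 \right)} \right)} \right)} = \left(\frac{7}{2}\right)^{2} = \frac{49}{4}$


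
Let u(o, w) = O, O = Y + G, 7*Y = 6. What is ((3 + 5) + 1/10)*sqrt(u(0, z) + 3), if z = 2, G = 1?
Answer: 81*sqrt(238)/70 ≈ 17.852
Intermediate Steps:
Y = 6/7 (Y = (1/7)*6 = 6/7 ≈ 0.85714)
O = 13/7 (O = 6/7 + 1 = 13/7 ≈ 1.8571)
u(o, w) = 13/7
((3 + 5) + 1/10)*sqrt(u(0, z) + 3) = ((3 + 5) + 1/10)*sqrt(13/7 + 3) = (8 + 1/10)*sqrt(34/7) = 81*(sqrt(238)/7)/10 = 81*sqrt(238)/70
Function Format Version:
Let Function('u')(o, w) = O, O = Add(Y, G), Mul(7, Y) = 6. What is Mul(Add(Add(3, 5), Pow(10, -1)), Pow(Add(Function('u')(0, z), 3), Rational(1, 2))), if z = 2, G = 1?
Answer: Mul(Rational(81, 70), Pow(238, Rational(1, 2))) ≈ 17.852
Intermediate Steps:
Y = Rational(6, 7) (Y = Mul(Rational(1, 7), 6) = Rational(6, 7) ≈ 0.85714)
O = Rational(13, 7) (O = Add(Rational(6, 7), 1) = Rational(13, 7) ≈ 1.8571)
Function('u')(o, w) = Rational(13, 7)
Mul(Add(Add(3, 5), Pow(10, -1)), Pow(Add(Function('u')(0, z), 3), Rational(1, 2))) = Mul(Add(Add(3, 5), Pow(10, -1)), Pow(Add(Rational(13, 7), 3), Rational(1, 2))) = Mul(Add(8, Rational(1, 10)), Pow(Rational(34, 7), Rational(1, 2))) = Mul(Rational(81, 10), Mul(Rational(1, 7), Pow(238, Rational(1, 2)))) = Mul(Rational(81, 70), Pow(238, Rational(1, 2)))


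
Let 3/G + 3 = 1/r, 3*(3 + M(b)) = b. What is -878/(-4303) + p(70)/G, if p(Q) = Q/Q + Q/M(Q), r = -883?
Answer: -2948324308/695317467 ≈ -4.2403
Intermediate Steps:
M(b) = -3 + b/3
p(Q) = 1 + Q/(-3 + Q/3) (p(Q) = Q/Q + Q/(-3 + Q/3) = 1 + Q/(-3 + Q/3))
G = -2649/2650 (G = 3/(-3 + 1/(-883)) = 3/(-3 - 1/883) = 3/(-2650/883) = 3*(-883/2650) = -2649/2650 ≈ -0.99962)
-878/(-4303) + p(70)/G = -878/(-4303) + ((-9 + 4*70)/(-9 + 70))/(-2649/2650) = -878*(-1/4303) + ((-9 + 280)/61)*(-2650/2649) = 878/4303 + ((1/61)*271)*(-2650/2649) = 878/4303 + (271/61)*(-2650/2649) = 878/4303 - 718150/161589 = -2948324308/695317467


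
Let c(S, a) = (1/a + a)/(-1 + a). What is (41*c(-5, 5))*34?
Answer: 9061/5 ≈ 1812.2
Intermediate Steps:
c(S, a) = (a + 1/a)/(-1 + a)
(41*c(-5, 5))*34 = (41*((1 + 5²)/(5*(-1 + 5))))*34 = (41*((⅕)*(1 + 25)/4))*34 = (41*((⅕)*(¼)*26))*34 = (41*(13/10))*34 = (533/10)*34 = 9061/5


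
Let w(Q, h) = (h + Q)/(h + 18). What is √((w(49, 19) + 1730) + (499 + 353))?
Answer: √3537274/37 ≈ 50.831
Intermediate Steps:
w(Q, h) = (Q + h)/(18 + h)
√((w(49, 19) + 1730) + (499 + 353)) = √(((49 + 19)/(18 + 19) + 1730) + (499 + 353)) = √((68/37 + 1730) + 852) = √(64078/37 + 852) = √(95602/37) = √3537274/37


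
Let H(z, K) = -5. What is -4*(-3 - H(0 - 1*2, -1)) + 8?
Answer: 0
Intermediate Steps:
-4*(-3 - H(0 - 1*2, -1)) + 8 = -4*(-3 - 1*(-5)) + 8 = -4*(-3 + 5) + 8 = -4*2 + 8 = -8 + 8 = 0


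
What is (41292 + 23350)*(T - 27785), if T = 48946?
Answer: 1367889362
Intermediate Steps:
(41292 + 23350)*(T - 27785) = (41292 + 23350)*(48946 - 27785) = 64642*21161 = 1367889362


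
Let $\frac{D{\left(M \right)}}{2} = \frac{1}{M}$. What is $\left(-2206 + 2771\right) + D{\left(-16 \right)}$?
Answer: $\frac{4519}{8} \approx 564.88$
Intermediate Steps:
$D{\left(M \right)} = \frac{2}{M}$
$\left(-2206 + 2771\right) + D{\left(-16 \right)} = \left(-2206 + 2771\right) + \frac{2}{-16} = 565 + 2 \left(- \frac{1}{16}\right) = 565 - \frac{1}{8} = \frac{4519}{8}$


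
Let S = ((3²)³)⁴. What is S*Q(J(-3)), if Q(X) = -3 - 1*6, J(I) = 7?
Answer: -2541865828329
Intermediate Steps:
Q(X) = -9 (Q(X) = -3 - 6 = -9)
S = 282429536481 (S = (9³)⁴ = 729⁴ = 282429536481)
S*Q(J(-3)) = 282429536481*(-9) = -2541865828329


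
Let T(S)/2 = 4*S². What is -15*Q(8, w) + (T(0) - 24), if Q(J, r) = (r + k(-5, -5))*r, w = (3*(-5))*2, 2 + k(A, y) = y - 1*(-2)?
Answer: -15774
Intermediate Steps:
T(S) = 8*S² (T(S) = 2*(4*S²) = 8*S²)
k(A, y) = y (k(A, y) = -2 + (y - 1*(-2)) = -2 + (y + 2) = -2 + (2 + y) = y)
w = -30 (w = -15*2 = -30)
Q(J, r) = r*(-5 + r) (Q(J, r) = (r - 5)*r = (-5 + r)*r = r*(-5 + r))
-15*Q(8, w) + (T(0) - 24) = -(-450)*(-5 - 30) + (8*0² - 24) = -(-450)*(-35) + (8*0 - 24) = -15*1050 + (0 - 24) = -15750 - 24 = -15774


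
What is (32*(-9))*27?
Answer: -7776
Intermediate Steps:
(32*(-9))*27 = -288*27 = -7776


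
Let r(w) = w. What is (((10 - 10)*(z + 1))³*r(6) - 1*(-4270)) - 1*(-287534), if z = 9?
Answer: 291804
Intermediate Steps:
(((10 - 10)*(z + 1))³*r(6) - 1*(-4270)) - 1*(-287534) = (((10 - 10)*(9 + 1))³*6 - 1*(-4270)) - 1*(-287534) = ((0*10)³*6 + 4270) + 287534 = (0³*6 + 4270) + 287534 = (0*6 + 4270) + 287534 = (0 + 4270) + 287534 = 4270 + 287534 = 291804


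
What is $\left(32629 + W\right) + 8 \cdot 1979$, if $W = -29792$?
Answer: $18669$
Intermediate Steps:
$\left(32629 + W\right) + 8 \cdot 1979 = \left(32629 - 29792\right) + 8 \cdot 1979 = 2837 + 15832 = 18669$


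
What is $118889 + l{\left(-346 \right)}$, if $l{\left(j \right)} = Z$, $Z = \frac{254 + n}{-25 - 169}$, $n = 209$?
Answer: $\frac{23064003}{194} \approx 1.1889 \cdot 10^{5}$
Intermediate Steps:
$Z = - \frac{463}{194}$ ($Z = \frac{254 + 209}{-25 - 169} = \frac{463}{-194} = 463 \left(- \frac{1}{194}\right) = - \frac{463}{194} \approx -2.3866$)
$l{\left(j \right)} = - \frac{463}{194}$
$118889 + l{\left(-346 \right)} = 118889 - \frac{463}{194} = \frac{23064003}{194}$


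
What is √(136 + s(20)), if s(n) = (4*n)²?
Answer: 2*√1634 ≈ 80.846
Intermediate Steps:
s(n) = 16*n²
√(136 + s(20)) = √(136 + 16*20²) = √(136 + 16*400) = √(136 + 6400) = √6536 = 2*√1634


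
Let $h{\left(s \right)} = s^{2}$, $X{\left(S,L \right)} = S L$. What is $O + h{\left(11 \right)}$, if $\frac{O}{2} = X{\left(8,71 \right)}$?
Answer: $1257$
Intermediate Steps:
$X{\left(S,L \right)} = L S$
$O = 1136$ ($O = 2 \cdot 71 \cdot 8 = 2 \cdot 568 = 1136$)
$O + h{\left(11 \right)} = 1136 + 11^{2} = 1136 + 121 = 1257$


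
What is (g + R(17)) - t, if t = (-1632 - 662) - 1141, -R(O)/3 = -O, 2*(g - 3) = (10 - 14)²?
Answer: 3497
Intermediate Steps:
g = 11 (g = 3 + (10 - 14)²/2 = 3 + (½)*(-4)² = 3 + (½)*16 = 3 + 8 = 11)
R(O) = 3*O (R(O) = -(-3)*O = 3*O)
t = -3435 (t = -2294 - 1141 = -3435)
(g + R(17)) - t = (11 + 3*17) - 1*(-3435) = (11 + 51) + 3435 = 62 + 3435 = 3497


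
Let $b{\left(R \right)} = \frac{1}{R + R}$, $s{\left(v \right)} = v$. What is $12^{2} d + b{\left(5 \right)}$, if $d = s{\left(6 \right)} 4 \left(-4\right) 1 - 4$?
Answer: $- \frac{143999}{10} \approx -14400.0$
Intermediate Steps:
$b{\left(R \right)} = \frac{1}{2 R}$
$d = -100$ ($d = 6 \cdot 4 \left(-4\right) 1 - 4 = 6 \left(\left(-16\right) 1\right) - 4 = 6 \left(-16\right) - 4 = -96 - 4 = -100$)
$12^{2} d + b{\left(5 \right)} = 12^{2} \left(-100\right) + \frac{1}{2 \cdot 5} = 144 \left(-100\right) + \frac{1}{2} \cdot \frac{1}{5} = -14400 + \frac{1}{10} = - \frac{143999}{10}$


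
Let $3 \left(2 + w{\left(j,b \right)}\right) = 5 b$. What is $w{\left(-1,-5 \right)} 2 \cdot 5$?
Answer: $- \frac{310}{3} \approx -103.33$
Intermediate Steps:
$w{\left(j,b \right)} = -2 + \frac{5 b}{3}$
$w{\left(-1,-5 \right)} 2 \cdot 5 = \left(-2 + \frac{5}{3} \left(-5\right)\right) 2 \cdot 5 = \left(-2 - \frac{25}{3}\right) 2 \cdot 5 = \left(- \frac{31}{3}\right) 2 \cdot 5 = \left(- \frac{62}{3}\right) 5 = - \frac{310}{3}$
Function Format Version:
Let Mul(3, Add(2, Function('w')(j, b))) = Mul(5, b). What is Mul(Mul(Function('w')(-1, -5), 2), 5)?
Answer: Rational(-310, 3) ≈ -103.33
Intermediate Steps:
Function('w')(j, b) = Add(-2, Mul(Rational(5, 3), b)) (Function('w')(j, b) = Add(-2, Mul(Rational(1, 3), Mul(5, b))) = Add(-2, Mul(Rational(5, 3), b)))
Mul(Mul(Function('w')(-1, -5), 2), 5) = Mul(Mul(Add(-2, Mul(Rational(5, 3), -5)), 2), 5) = Mul(Mul(Add(-2, Rational(-25, 3)), 2), 5) = Mul(Mul(Rational(-31, 3), 2), 5) = Mul(Rational(-62, 3), 5) = Rational(-310, 3)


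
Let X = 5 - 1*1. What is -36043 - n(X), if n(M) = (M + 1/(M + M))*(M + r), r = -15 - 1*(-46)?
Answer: -289499/8 ≈ -36187.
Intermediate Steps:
r = 31 (r = -15 + 46 = 31)
X = 4 (X = 5 - 1 = 4)
n(M) = (31 + M)*(M + 1/(2*M)) (n(M) = (M + 1/(M + M))*(M + 31) = (M + 1/(2*M))*(31 + M) = (31 + M)*(M + 1/(2*M)))
-36043 - n(X) = -36043 - (½ + 4² + 31*4 + (31/2)/4) = -36043 - (½ + 16 + 124 + (31/2)*(¼)) = -36043 - (½ + 16 + 124 + 31/8) = -36043 - 1*1155/8 = -36043 - 1155/8 = -289499/8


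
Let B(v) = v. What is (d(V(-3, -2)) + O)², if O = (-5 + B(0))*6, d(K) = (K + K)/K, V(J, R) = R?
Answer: 784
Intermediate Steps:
d(K) = 2 (d(K) = (2*K)/K = 2)
O = -30 (O = (-5 + 0)*6 = -5*6 = -30)
(d(V(-3, -2)) + O)² = (2 - 30)² = (-28)² = 784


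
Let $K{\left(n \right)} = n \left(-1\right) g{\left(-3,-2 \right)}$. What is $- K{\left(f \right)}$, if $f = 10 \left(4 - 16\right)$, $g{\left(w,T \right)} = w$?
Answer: $360$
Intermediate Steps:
$f = -120$ ($f = 10 \left(-12\right) = -120$)
$K{\left(n \right)} = 3 n$ ($K{\left(n \right)} = n \left(-1\right) \left(-3\right) = - n \left(-3\right) = 3 n$)
$- K{\left(f \right)} = - 3 \left(-120\right) = \left(-1\right) \left(-360\right) = 360$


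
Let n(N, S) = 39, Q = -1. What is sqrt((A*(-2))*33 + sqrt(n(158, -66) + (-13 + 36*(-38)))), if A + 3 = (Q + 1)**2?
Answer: sqrt(198 + I*sqrt(1342)) ≈ 14.131 + 1.2962*I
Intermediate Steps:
A = -3 (A = -3 + (-1 + 1)**2 = -3 + 0**2 = -3 + 0 = -3)
sqrt((A*(-2))*33 + sqrt(n(158, -66) + (-13 + 36*(-38)))) = sqrt(-3*(-2)*33 + sqrt(39 + (-13 + 36*(-38)))) = sqrt(6*33 + sqrt(39 + (-13 - 1368))) = sqrt(198 + sqrt(39 - 1381)) = sqrt(198 + sqrt(-1342)) = sqrt(198 + I*sqrt(1342))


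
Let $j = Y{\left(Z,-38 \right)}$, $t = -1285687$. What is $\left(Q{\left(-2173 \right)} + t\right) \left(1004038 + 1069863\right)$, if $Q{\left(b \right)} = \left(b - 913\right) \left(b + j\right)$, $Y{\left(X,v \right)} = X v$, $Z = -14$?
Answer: $7836108420539$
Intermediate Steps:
$j = 532$ ($j = \left(-14\right) \left(-38\right) = 532$)
$Q{\left(b \right)} = \left(-913 + b\right) \left(532 + b\right)$ ($Q{\left(b \right)} = \left(b - 913\right) \left(b + 532\right) = \left(-913 + b\right) \left(532 + b\right)$)
$\left(Q{\left(-2173 \right)} + t\right) \left(1004038 + 1069863\right) = \left(\left(-485716 + \left(-2173\right)^{2} - -827913\right) - 1285687\right) \left(1004038 + 1069863\right) = \left(\left(-485716 + 4721929 + 827913\right) - 1285687\right) 2073901 = \left(5064126 - 1285687\right) 2073901 = 3778439 \cdot 2073901 = 7836108420539$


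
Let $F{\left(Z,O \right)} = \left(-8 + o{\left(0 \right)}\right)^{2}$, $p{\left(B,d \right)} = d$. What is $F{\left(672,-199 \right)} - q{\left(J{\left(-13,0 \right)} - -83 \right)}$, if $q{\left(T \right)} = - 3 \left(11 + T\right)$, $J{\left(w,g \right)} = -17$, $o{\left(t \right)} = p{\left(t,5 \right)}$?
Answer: $240$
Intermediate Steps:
$o{\left(t \right)} = 5$
$F{\left(Z,O \right)} = 9$ ($F{\left(Z,O \right)} = \left(-8 + 5\right)^{2} = \left(-3\right)^{2} = 9$)
$q{\left(T \right)} = -33 - 3 T$
$F{\left(672,-199 \right)} - q{\left(J{\left(-13,0 \right)} - -83 \right)} = 9 - \left(-33 - 3 \left(-17 - -83\right)\right) = 9 - \left(-33 - 3 \left(-17 + 83\right)\right) = 9 - \left(-33 - 198\right) = 9 - -231 = 9 + 231 = 240$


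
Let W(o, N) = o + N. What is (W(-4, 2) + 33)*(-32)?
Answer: -992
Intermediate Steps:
W(o, N) = N + o
(W(-4, 2) + 33)*(-32) = ((2 - 4) + 33)*(-32) = (-2 + 33)*(-32) = 31*(-32) = -992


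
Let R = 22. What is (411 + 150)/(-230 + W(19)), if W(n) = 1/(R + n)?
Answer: -7667/3143 ≈ -2.4394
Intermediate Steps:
W(n) = 1/(22 + n)
(411 + 150)/(-230 + W(19)) = (411 + 150)/(-230 + 1/(22 + 19)) = 561/(-230 + 1/41) = 561/(-9429/41) = 561*(-41/9429) = -7667/3143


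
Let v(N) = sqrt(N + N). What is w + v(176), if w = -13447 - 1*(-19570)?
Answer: 6123 + 4*sqrt(22) ≈ 6141.8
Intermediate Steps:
v(N) = sqrt(2)*sqrt(N) (v(N) = sqrt(2*N) = sqrt(2)*sqrt(N))
w = 6123 (w = -13447 + 19570 = 6123)
w + v(176) = 6123 + sqrt(2)*sqrt(176) = 6123 + sqrt(2)*(4*sqrt(11)) = 6123 + 4*sqrt(22)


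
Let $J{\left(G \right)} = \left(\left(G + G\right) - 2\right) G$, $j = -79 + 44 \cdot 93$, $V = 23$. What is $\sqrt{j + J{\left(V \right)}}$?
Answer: $5 \sqrt{201} \approx 70.887$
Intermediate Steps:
$j = 4013$ ($j = -79 + 4092 = 4013$)
$J{\left(G \right)} = G \left(-2 + 2 G\right)$ ($J{\left(G \right)} = \left(2 G - 2\right) G = \left(-2 + 2 G\right) G = G \left(-2 + 2 G\right)$)
$\sqrt{j + J{\left(V \right)}} = \sqrt{4013 + 2 \cdot 23 \left(-1 + 23\right)} = \sqrt{4013 + 2 \cdot 23 \cdot 22} = \sqrt{4013 + 1012} = \sqrt{5025} = 5 \sqrt{201}$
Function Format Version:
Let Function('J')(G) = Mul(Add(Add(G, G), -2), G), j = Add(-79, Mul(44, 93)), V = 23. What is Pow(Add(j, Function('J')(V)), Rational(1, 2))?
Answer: Mul(5, Pow(201, Rational(1, 2))) ≈ 70.887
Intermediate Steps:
j = 4013 (j = Add(-79, 4092) = 4013)
Function('J')(G) = Mul(G, Add(-2, Mul(2, G))) (Function('J')(G) = Mul(Add(Mul(2, G), -2), G) = Mul(Add(-2, Mul(2, G)), G) = Mul(G, Add(-2, Mul(2, G))))
Pow(Add(j, Function('J')(V)), Rational(1, 2)) = Pow(Add(4013, Mul(2, 23, Add(-1, 23))), Rational(1, 2)) = Pow(Add(4013, Mul(2, 23, 22)), Rational(1, 2)) = Pow(Add(4013, 1012), Rational(1, 2)) = Pow(5025, Rational(1, 2)) = Mul(5, Pow(201, Rational(1, 2)))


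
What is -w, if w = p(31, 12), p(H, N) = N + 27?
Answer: -39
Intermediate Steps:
p(H, N) = 27 + N
w = 39 (w = 27 + 12 = 39)
-w = -1*39 = -39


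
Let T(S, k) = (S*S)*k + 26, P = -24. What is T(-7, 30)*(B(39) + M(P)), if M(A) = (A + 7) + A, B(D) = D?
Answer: -2992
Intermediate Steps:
T(S, k) = 26 + k*S**2 (T(S, k) = S**2*k + 26 = k*S**2 + 26 = 26 + k*S**2)
M(A) = 7 + 2*A (M(A) = (7 + A) + A = 7 + 2*A)
T(-7, 30)*(B(39) + M(P)) = (26 + 30*(-7)**2)*(39 + (7 + 2*(-24))) = (26 + 30*49)*(39 + (7 - 48)) = (26 + 1470)*(39 - 41) = 1496*(-2) = -2992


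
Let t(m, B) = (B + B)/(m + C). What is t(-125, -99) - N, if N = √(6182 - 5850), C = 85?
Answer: 99/20 - 2*√83 ≈ -13.271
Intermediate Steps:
N = 2*√83 (N = √332 = 2*√83 ≈ 18.221)
t(m, B) = 2*B/(85 + m) (t(m, B) = (B + B)/(m + 85) = (2*B)/(85 + m) = 2*B/(85 + m))
t(-125, -99) - N = 2*(-99)/(85 - 125) - 2*√83 = 2*(-99)/(-40) - 2*√83 = 2*(-99)*(-1/40) - 2*√83 = 99/20 - 2*√83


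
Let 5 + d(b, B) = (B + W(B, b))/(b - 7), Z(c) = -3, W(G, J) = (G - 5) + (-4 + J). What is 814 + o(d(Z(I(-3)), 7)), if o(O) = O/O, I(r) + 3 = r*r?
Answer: 815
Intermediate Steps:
W(G, J) = -9 + G + J (W(G, J) = (-5 + G) + (-4 + J) = -9 + G + J)
I(r) = -3 + r² (I(r) = -3 + r*r = -3 + r²)
d(b, B) = -5 + (-9 + b + 2*B)/(-7 + b) (d(b, B) = -5 + (B + (-9 + B + b))/(b - 7) = -5 + (-9 + b + 2*B)/(-7 + b))
o(O) = 1
814 + o(d(Z(I(-3)), 7)) = 814 + 1 = 815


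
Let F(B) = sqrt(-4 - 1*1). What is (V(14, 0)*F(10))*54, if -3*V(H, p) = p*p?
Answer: 0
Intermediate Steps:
F(B) = I*sqrt(5) (F(B) = sqrt(-4 - 1) = sqrt(-5) = I*sqrt(5))
V(H, p) = -p**2/3 (V(H, p) = -p*p/3 = -p**2/3)
(V(14, 0)*F(10))*54 = ((-1/3*0**2)*(I*sqrt(5)))*54 = ((-1/3*0)*(I*sqrt(5)))*54 = (0*(I*sqrt(5)))*54 = 0*54 = 0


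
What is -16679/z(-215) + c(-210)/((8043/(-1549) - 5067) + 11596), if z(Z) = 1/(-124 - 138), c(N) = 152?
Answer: 1162091351234/265931 ≈ 4.3699e+6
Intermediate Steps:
z(Z) = -1/262 (z(Z) = 1/(-262) = -1/262)
-16679/z(-215) + c(-210)/((8043/(-1549) - 5067) + 11596) = -16679/(-1/262) + 152/((8043/(-1549) - 5067) + 11596) = -16679*(-262) + 152/((8043*(-1/1549) - 5067) + 11596) = 4369898 + 152/((-8043/1549 - 5067) + 11596) = 4369898 + 152/(-7856826/1549 + 11596) = 4369898 + 152/(10105378/1549) = 4369898 + 152*(1549/10105378) = 4369898 + 6196/265931 = 1162091351234/265931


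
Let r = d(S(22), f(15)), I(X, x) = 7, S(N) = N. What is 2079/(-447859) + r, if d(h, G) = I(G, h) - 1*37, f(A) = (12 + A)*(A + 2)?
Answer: -13437849/447859 ≈ -30.005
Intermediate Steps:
f(A) = (2 + A)*(12 + A) (f(A) = (12 + A)*(2 + A) = (2 + A)*(12 + A))
d(h, G) = -30 (d(h, G) = 7 - 1*37 = 7 - 37 = -30)
r = -30
2079/(-447859) + r = 2079/(-447859) - 30 = 2079*(-1/447859) - 30 = -2079/447859 - 30 = -13437849/447859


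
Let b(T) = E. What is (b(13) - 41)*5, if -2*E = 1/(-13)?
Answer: -5325/26 ≈ -204.81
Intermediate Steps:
E = 1/26 (E = -½/(-13) = -½*(-1/13) = 1/26 ≈ 0.038462)
b(T) = 1/26
(b(13) - 41)*5 = (1/26 - 41)*5 = -1065/26*5 = -5325/26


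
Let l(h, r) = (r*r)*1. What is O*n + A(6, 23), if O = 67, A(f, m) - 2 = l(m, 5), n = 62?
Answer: 4181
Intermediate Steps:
l(h, r) = r² (l(h, r) = r²*1 = r²)
A(f, m) = 27 (A(f, m) = 2 + 5² = 2 + 25 = 27)
O*n + A(6, 23) = 67*62 + 27 = 4154 + 27 = 4181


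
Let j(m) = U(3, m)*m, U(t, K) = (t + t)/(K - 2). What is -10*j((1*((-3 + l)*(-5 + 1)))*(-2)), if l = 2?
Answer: -48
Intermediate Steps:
U(t, K) = 2*t/(-2 + K) (U(t, K) = (2*t)/(-2 + K) = 2*t/(-2 + K))
j(m) = 6*m/(-2 + m) (j(m) = (2*3/(-2 + m))*m = (6/(-2 + m))*m = 6*m/(-2 + m))
-10*j((1*((-3 + l)*(-5 + 1)))*(-2)) = -60*(1*((-3 + 2)*(-5 + 1)))*(-2)/(-2 + (1*((-3 + 2)*(-5 + 1)))*(-2)) = -60*(1*(-1*(-4)))*(-2)/(-2 + (1*(-1*(-4)))*(-2)) = -60*(1*4)*(-2)/(-2 + (1*4)*(-2)) = -60*4*(-2)/(-2 + 4*(-2)) = -60*(-8)/(-2 - 8) = -60*(-8)/(-10) = -60*(-8)*(-1)/10 = -10*24/5 = -48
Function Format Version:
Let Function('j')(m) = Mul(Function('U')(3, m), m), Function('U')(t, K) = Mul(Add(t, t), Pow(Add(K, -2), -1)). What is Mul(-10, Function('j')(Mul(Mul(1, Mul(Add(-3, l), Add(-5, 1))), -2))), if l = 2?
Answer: -48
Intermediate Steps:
Function('U')(t, K) = Mul(2, t, Pow(Add(-2, K), -1)) (Function('U')(t, K) = Mul(Mul(2, t), Pow(Add(-2, K), -1)) = Mul(2, t, Pow(Add(-2, K), -1)))
Function('j')(m) = Mul(6, m, Pow(Add(-2, m), -1)) (Function('j')(m) = Mul(Mul(2, 3, Pow(Add(-2, m), -1)), m) = Mul(Mul(6, Pow(Add(-2, m), -1)), m) = Mul(6, m, Pow(Add(-2, m), -1)))
Mul(-10, Function('j')(Mul(Mul(1, Mul(Add(-3, l), Add(-5, 1))), -2))) = Mul(-10, Mul(6, Mul(Mul(1, Mul(Add(-3, 2), Add(-5, 1))), -2), Pow(Add(-2, Mul(Mul(1, Mul(Add(-3, 2), Add(-5, 1))), -2)), -1))) = Mul(-10, Mul(6, Mul(Mul(1, Mul(-1, -4)), -2), Pow(Add(-2, Mul(Mul(1, Mul(-1, -4)), -2)), -1))) = Mul(-10, Mul(6, Mul(Mul(1, 4), -2), Pow(Add(-2, Mul(Mul(1, 4), -2)), -1))) = Mul(-10, Mul(6, Mul(4, -2), Pow(Add(-2, Mul(4, -2)), -1))) = Mul(-10, Mul(6, -8, Pow(Add(-2, -8), -1))) = Mul(-10, Mul(6, -8, Pow(-10, -1))) = Mul(-10, Mul(6, -8, Rational(-1, 10))) = Mul(-10, Rational(24, 5)) = -48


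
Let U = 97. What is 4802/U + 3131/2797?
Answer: 13734901/271309 ≈ 50.625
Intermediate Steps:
4802/U + 3131/2797 = 4802/97 + 3131/2797 = 13734901/271309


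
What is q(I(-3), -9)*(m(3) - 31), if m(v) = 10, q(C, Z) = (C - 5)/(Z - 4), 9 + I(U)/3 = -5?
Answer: -987/13 ≈ -75.923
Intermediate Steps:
I(U) = -42 (I(U) = -27 + 3*(-5) = -27 - 15 = -42)
q(C, Z) = (-5 + C)/(-4 + Z)
q(I(-3), -9)*(m(3) - 31) = ((-5 - 42)/(-4 - 9))*(10 - 31) = (-47/(-13))*(-21) = -1/13*(-47)*(-21) = (47/13)*(-21) = -987/13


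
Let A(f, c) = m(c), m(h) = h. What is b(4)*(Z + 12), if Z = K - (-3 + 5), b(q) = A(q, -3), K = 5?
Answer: -45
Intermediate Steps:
A(f, c) = c
b(q) = -3
Z = 3 (Z = 5 - (-3 + 5) = 5 - 1*2 = 5 - 2 = 3)
b(4)*(Z + 12) = -3*(3 + 12) = -3*15 = -45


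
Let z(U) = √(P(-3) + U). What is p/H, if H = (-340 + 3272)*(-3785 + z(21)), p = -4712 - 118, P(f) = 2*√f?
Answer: 4830/(11097620 - 2932*√(21 + 2*I*√3)) ≈ 0.00043576 + 4.3421e-8*I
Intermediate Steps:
z(U) = √(U + 2*I*√3) (z(U) = √(2*√(-3) + U) = √(2*(I*√3) + U) = √(2*I*√3 + U) = √(U + 2*I*√3))
p = -4830
H = -11097620 + 2932*√(21 + 2*I*√3) (H = (-340 + 3272)*(-3785 + √(21 + 2*I*√3)) = 2932*(-3785 + √(21 + 2*I*√3)) = -11097620 + 2932*√(21 + 2*I*√3) ≈ -1.1084e+7 + 1104.5*I)
p/H = -4830/(-11097620 + 2932*√(21 + 2*I*√3))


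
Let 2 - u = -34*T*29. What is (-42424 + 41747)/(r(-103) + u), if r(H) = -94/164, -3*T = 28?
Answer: 166542/2263505 ≈ 0.073577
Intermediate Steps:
T = -28/3 (T = -1/3*28 = -28/3 ≈ -9.3333)
r(H) = -47/82 (r(H) = -94*1/164 = -47/82)
u = -27602/3 (u = 2 - (-34*(-28/3))*29 = 2 - 952*29/3 = 2 - 1*27608/3 = 2 - 27608/3 = -27602/3 ≈ -9200.7)
(-42424 + 41747)/(r(-103) + u) = (-42424 + 41747)/(-47/82 - 27602/3) = -677/(-2263505/246) = -677*(-246/2263505) = 166542/2263505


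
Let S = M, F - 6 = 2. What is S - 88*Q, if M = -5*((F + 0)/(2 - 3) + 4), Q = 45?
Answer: -3940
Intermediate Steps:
F = 8 (F = 6 + 2 = 8)
M = 20 (M = -5*((8 + 0)/(2 - 3) + 4) = -5*(8/(-1) + 4) = -5*(8*(-1) + 4) = -5*(-8 + 4) = -5*(-4) = 20)
S = 20
S - 88*Q = 20 - 88*45 = 20 - 3960 = -3940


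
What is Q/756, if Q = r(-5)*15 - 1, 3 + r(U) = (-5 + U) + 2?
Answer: -83/378 ≈ -0.21958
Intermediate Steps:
r(U) = -6 + U (r(U) = -3 + ((-5 + U) + 2) = -3 + (-3 + U) = -6 + U)
Q = -166 (Q = (-6 - 5)*15 - 1 = -11*15 - 1 = -165 - 1 = -166)
Q/756 = -166/756 = -166*1/756 = -83/378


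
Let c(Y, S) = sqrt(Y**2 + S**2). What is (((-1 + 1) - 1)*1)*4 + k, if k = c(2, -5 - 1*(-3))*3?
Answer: -4 + 6*sqrt(2) ≈ 4.4853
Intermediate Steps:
c(Y, S) = sqrt(S**2 + Y**2)
k = 6*sqrt(2) (k = sqrt((-5 - 1*(-3))**2 + 2**2)*3 = sqrt((-5 + 3)**2 + 4)*3 = sqrt((-2)**2 + 4)*3 = sqrt(4 + 4)*3 = sqrt(8)*3 = (2*sqrt(2))*3 = 6*sqrt(2) ≈ 8.4853)
(((-1 + 1) - 1)*1)*4 + k = (((-1 + 1) - 1)*1)*4 + 6*sqrt(2) = ((0 - 1)*1)*4 + 6*sqrt(2) = -1*1*4 + 6*sqrt(2) = -1*4 + 6*sqrt(2) = -4 + 6*sqrt(2)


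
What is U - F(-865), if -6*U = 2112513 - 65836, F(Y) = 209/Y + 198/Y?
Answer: -1770373163/5190 ≈ -3.4111e+5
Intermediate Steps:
F(Y) = 407/Y
U = -2046677/6 (U = -(2112513 - 65836)/6 = -1/6*2046677 = -2046677/6 ≈ -3.4111e+5)
U - F(-865) = -2046677/6 - 407/(-865) = -2046677/6 - 407*(-1)/865 = -2046677/6 - 1*(-407/865) = -2046677/6 + 407/865 = -1770373163/5190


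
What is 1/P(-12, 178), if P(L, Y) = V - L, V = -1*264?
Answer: -1/252 ≈ -0.0039683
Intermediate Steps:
V = -264
P(L, Y) = -264 - L
1/P(-12, 178) = 1/(-264 - 1*(-12)) = 1/(-264 + 12) = 1/(-252) = -1/252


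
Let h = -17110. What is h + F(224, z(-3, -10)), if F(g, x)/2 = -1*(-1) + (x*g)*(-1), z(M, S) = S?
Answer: -12628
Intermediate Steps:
F(g, x) = 2 - 2*g*x (F(g, x) = 2*(-1*(-1) + (x*g)*(-1)) = 2*(1 + (g*x)*(-1)) = 2*(1 - g*x) = 2 - 2*g*x)
h + F(224, z(-3, -10)) = -17110 + (2 - 2*224*(-10)) = -17110 + (2 + 4480) = -17110 + 4482 = -12628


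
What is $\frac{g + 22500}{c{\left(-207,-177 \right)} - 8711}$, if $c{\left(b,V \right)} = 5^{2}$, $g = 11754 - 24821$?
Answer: $- \frac{9433}{8686} \approx -1.086$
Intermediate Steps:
$g = -13067$ ($g = 11754 - 24821 = -13067$)
$c{\left(b,V \right)} = 25$
$\frac{g + 22500}{c{\left(-207,-177 \right)} - 8711} = \frac{-13067 + 22500}{25 - 8711} = \frac{9433}{-8686} = 9433 \left(- \frac{1}{8686}\right) = - \frac{9433}{8686}$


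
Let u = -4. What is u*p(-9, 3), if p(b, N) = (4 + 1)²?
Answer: -100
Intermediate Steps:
p(b, N) = 25 (p(b, N) = 5² = 25)
u*p(-9, 3) = -4*25 = -100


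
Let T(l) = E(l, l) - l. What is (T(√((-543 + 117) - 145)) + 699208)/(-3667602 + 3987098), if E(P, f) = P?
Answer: 87401/39937 ≈ 2.1885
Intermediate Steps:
T(l) = 0 (T(l) = l - l = 0)
(T(√((-543 + 117) - 145)) + 699208)/(-3667602 + 3987098) = (0 + 699208)/(-3667602 + 3987098) = 699208/319496 = 699208*(1/319496) = 87401/39937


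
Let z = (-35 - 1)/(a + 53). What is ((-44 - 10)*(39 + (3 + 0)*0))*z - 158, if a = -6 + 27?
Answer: 32062/37 ≈ 866.54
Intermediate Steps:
a = 21
z = -18/37 (z = (-35 - 1)/(21 + 53) = -36/74 = -36*1/74 = -18/37 ≈ -0.48649)
((-44 - 10)*(39 + (3 + 0)*0))*z - 158 = ((-44 - 10)*(39 + (3 + 0)*0))*(-18/37) - 158 = -54*(39 + 3*0)*(-18/37) - 158 = -54*(39 + 0)*(-18/37) - 158 = -54*39*(-18/37) - 158 = -2106*(-18/37) - 158 = 37908/37 - 158 = 32062/37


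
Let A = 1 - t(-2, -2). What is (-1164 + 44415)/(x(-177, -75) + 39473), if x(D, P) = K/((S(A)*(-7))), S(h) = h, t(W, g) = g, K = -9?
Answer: 302757/276314 ≈ 1.0957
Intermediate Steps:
A = 3 (A = 1 - 1*(-2) = 1 + 2 = 3)
x(D, P) = 3/7 (x(D, P) = -9/(3*(-7)) = -9/(-21) = -9*(-1/21) = 3/7)
(-1164 + 44415)/(x(-177, -75) + 39473) = (-1164 + 44415)/(3/7 + 39473) = 43251/(276314/7) = 43251*(7/276314) = 302757/276314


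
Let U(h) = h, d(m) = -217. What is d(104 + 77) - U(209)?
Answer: -426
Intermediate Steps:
d(104 + 77) - U(209) = -217 - 1*209 = -217 - 209 = -426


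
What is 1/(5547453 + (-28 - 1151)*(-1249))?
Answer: 1/7020024 ≈ 1.4245e-7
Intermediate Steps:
1/(5547453 + (-28 - 1151)*(-1249)) = 1/(5547453 - 1179*(-1249)) = 1/(5547453 + 1472571) = 1/7020024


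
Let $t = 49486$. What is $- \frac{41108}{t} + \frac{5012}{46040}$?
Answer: $- \frac{205573561}{284791930} \approx -0.72184$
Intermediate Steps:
$- \frac{41108}{t} + \frac{5012}{46040} = - \frac{41108}{49486} + \frac{5012}{46040} = \left(-41108\right) \frac{1}{49486} + 5012 \cdot \frac{1}{46040} = - \frac{20554}{24743} + \frac{1253}{11510} = - \frac{205573561}{284791930}$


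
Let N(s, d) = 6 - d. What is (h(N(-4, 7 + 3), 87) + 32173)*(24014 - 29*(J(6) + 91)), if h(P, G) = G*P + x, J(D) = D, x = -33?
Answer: 674022192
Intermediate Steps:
h(P, G) = -33 + G*P (h(P, G) = G*P - 33 = -33 + G*P)
(h(N(-4, 7 + 3), 87) + 32173)*(24014 - 29*(J(6) + 91)) = ((-33 + 87*(6 - (7 + 3))) + 32173)*(24014 - 29*(6 + 91)) = ((-33 + 87*(6 - 1*10)) + 32173)*(24014 - 29*97) = ((-33 + 87*(6 - 10)) + 32173)*(24014 - 2813) = ((-33 + 87*(-4)) + 32173)*21201 = ((-33 - 348) + 32173)*21201 = (-381 + 32173)*21201 = 31792*21201 = 674022192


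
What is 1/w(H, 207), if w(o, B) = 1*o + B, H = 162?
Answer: 1/369 ≈ 0.0027100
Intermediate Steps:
w(o, B) = B + o (w(o, B) = o + B = B + o)
1/w(H, 207) = 1/(207 + 162) = 1/369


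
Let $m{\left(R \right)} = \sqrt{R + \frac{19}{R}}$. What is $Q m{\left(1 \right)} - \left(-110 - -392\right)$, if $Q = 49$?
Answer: $-282 + 98 \sqrt{5} \approx -62.865$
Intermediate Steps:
$Q m{\left(1 \right)} - \left(-110 - -392\right) = 49 \sqrt{1 + \frac{19}{1}} - \left(-110 - -392\right) = 49 \sqrt{1 + 19 \cdot 1} - \left(-110 + 392\right) = 49 \sqrt{1 + 19} - 282 = 49 \sqrt{20} - 282 = 49 \cdot 2 \sqrt{5} - 282 = 98 \sqrt{5} - 282 = -282 + 98 \sqrt{5}$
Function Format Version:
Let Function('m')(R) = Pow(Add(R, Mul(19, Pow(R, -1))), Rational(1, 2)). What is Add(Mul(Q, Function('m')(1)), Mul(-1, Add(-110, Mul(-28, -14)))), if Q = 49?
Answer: Add(-282, Mul(98, Pow(5, Rational(1, 2)))) ≈ -62.865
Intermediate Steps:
Add(Mul(Q, Function('m')(1)), Mul(-1, Add(-110, Mul(-28, -14)))) = Add(Mul(49, Pow(Add(1, Mul(19, Pow(1, -1))), Rational(1, 2))), Mul(-1, Add(-110, Mul(-28, -14)))) = Add(Mul(49, Pow(Add(1, Mul(19, 1)), Rational(1, 2))), Mul(-1, Add(-110, 392))) = Add(Mul(49, Pow(Add(1, 19), Rational(1, 2))), Mul(-1, 282)) = Add(Mul(49, Pow(20, Rational(1, 2))), -282) = Add(Mul(49, Mul(2, Pow(5, Rational(1, 2)))), -282) = Add(Mul(98, Pow(5, Rational(1, 2))), -282) = Add(-282, Mul(98, Pow(5, Rational(1, 2))))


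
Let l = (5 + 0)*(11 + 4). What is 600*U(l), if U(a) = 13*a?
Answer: 585000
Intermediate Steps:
l = 75 (l = 5*15 = 75)
600*U(l) = 600*(13*75) = 600*975 = 585000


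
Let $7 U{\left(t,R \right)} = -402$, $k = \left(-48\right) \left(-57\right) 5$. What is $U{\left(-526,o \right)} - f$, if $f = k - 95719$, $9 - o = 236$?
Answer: $\frac{573871}{7} \approx 81982.0$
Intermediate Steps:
$o = -227$ ($o = 9 - 236 = -227$)
$k = 13680$ ($k = 2736 \cdot 5 = 13680$)
$U{\left(t,R \right)} = - \frac{402}{7}$ ($U{\left(t,R \right)} = \frac{1}{7} \left(-402\right) = - \frac{402}{7}$)
$f = -82039$ ($f = 13680 - 95719 = -82039$)
$U{\left(-526,o \right)} - f = - \frac{402}{7} - -82039 = - \frac{402}{7} + 82039 = \frac{573871}{7}$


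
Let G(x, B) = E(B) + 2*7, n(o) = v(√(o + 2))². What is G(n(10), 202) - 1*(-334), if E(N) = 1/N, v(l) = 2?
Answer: 70297/202 ≈ 348.00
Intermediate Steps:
n(o) = 4 (n(o) = 2² = 4)
G(x, B) = 14 + 1/B (G(x, B) = 1/B + 2*7 = 1/B + 14 = 14 + 1/B)
G(n(10), 202) - 1*(-334) = (14 + 1/202) - 1*(-334) = (14 + 1/202) + 334 = 2829/202 + 334 = 70297/202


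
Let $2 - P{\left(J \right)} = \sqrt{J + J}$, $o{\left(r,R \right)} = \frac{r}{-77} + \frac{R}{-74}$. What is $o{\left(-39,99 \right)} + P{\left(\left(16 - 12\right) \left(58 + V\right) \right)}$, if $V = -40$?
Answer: $- \frac{61717}{5698} \approx -10.831$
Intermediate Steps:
$o{\left(r,R \right)} = - \frac{R}{74} - \frac{r}{77}$ ($o{\left(r,R \right)} = r \left(- \frac{1}{77}\right) + R \left(- \frac{1}{74}\right) = - \frac{r}{77} - \frac{R}{74} = - \frac{R}{74} - \frac{r}{77}$)
$P{\left(J \right)} = 2 - \sqrt{2} \sqrt{J}$ ($P{\left(J \right)} = 2 - \sqrt{J + J} = 2 - \sqrt{2 J} = 2 - \sqrt{2} \sqrt{J}$)
$o{\left(-39,99 \right)} + P{\left(\left(16 - 12\right) \left(58 + V\right) \right)} = \left(\left(- \frac{1}{74}\right) 99 - - \frac{39}{77}\right) + \left(2 - \sqrt{2} \sqrt{\left(16 - 12\right) \left(58 - 40\right)}\right) = \left(- \frac{99}{74} + \frac{39}{77}\right) + \left(2 - \sqrt{2} \sqrt{4 \cdot 18}\right) = - \frac{4737}{5698} + \left(2 - \sqrt{2} \sqrt{72}\right) = - \frac{4737}{5698} + \left(2 - \sqrt{2} \cdot 6 \sqrt{2}\right) = - \frac{4737}{5698} + \left(2 - 12\right) = - \frac{4737}{5698} - 10 = - \frac{61717}{5698}$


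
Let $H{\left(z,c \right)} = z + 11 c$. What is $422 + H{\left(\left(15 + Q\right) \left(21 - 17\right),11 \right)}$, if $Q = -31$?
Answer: $479$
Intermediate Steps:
$422 + H{\left(\left(15 + Q\right) \left(21 - 17\right),11 \right)} = 422 + \left(\left(15 - 31\right) \left(21 - 17\right) + 11 \cdot 11\right) = 422 + \left(\left(-16\right) 4 + 121\right) = 422 + \left(-64 + 121\right) = 422 + 57 = 479$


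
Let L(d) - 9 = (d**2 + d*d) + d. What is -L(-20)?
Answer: -789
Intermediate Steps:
L(d) = 9 + d + 2*d**2 (L(d) = 9 + ((d**2 + d*d) + d) = 9 + ((d**2 + d**2) + d) = 9 + (2*d**2 + d) = 9 + (d + 2*d**2) = 9 + d + 2*d**2)
-L(-20) = -(9 - 20 + 2*(-20)**2) = -(9 - 20 + 2*400) = -(9 - 20 + 800) = -1*789 = -789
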